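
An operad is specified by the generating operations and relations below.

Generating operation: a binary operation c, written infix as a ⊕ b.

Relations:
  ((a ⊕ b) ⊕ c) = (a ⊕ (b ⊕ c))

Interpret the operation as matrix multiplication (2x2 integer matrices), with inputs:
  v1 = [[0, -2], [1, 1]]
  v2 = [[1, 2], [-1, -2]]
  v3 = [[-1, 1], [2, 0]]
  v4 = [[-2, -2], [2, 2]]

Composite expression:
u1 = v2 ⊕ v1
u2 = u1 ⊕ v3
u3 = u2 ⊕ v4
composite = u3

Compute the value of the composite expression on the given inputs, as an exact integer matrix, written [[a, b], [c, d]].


[[8, 8], [-8, -8]]

(v2 ⊕ v1) = [[2, 0], [-2, 0]]
((v2 ⊕ v1) ⊕ v3) = [[-2, 2], [2, -2]]
(((v2 ⊕ v1) ⊕ v3) ⊕ v4) = [[8, 8], [-8, -8]]


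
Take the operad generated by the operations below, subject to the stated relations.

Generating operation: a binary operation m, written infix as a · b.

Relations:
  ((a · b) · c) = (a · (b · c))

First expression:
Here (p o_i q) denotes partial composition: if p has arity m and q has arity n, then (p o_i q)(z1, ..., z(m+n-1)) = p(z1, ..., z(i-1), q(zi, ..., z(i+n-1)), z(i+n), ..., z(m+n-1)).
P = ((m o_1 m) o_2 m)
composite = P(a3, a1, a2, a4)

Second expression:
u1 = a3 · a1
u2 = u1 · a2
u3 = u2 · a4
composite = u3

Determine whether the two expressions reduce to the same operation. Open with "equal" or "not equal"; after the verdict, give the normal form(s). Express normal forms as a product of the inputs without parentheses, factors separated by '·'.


equal: each reduces to a3 · a1 · a2 · a4

The first expression, normalized: a3 · a1 · a2 · a4
The second expression, normalized: a3 · a1 · a2 · a4
The forms coincide; equal.


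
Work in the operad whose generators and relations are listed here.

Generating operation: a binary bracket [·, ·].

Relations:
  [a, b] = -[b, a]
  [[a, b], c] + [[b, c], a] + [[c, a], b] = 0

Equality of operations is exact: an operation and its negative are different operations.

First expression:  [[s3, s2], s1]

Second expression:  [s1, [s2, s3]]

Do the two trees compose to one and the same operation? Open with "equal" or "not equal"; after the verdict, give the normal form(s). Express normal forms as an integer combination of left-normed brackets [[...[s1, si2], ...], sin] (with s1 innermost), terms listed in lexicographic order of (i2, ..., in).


equal — both sides give [[s1, s2], s3] - [[s1, s3], s2]


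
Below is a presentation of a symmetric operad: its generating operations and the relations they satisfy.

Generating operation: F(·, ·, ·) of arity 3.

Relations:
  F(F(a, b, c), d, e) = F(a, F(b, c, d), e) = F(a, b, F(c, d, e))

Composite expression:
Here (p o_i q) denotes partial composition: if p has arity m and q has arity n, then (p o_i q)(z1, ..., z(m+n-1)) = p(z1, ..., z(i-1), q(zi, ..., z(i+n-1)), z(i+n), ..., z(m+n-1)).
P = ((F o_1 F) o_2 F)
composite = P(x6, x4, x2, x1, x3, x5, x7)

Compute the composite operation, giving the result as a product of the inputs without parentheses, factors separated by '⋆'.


The F-tree's shape is irrelevant; the x-reading-order decides.
F(x4, x2, x1) spells out as x4 ⋆ x2 ⋆ x1
F(x6, F(x4, x2, x1), x3) spells out as x6 ⋆ x4 ⋆ x2 ⋆ x1 ⋆ x3
F(F(x6, F(x4, x2, x1), x3), x5, x7) spells out as x6 ⋆ x4 ⋆ x2 ⋆ x1 ⋆ x3 ⋆ x5 ⋆ x7

x6 ⋆ x4 ⋆ x2 ⋆ x1 ⋆ x3 ⋆ x5 ⋆ x7


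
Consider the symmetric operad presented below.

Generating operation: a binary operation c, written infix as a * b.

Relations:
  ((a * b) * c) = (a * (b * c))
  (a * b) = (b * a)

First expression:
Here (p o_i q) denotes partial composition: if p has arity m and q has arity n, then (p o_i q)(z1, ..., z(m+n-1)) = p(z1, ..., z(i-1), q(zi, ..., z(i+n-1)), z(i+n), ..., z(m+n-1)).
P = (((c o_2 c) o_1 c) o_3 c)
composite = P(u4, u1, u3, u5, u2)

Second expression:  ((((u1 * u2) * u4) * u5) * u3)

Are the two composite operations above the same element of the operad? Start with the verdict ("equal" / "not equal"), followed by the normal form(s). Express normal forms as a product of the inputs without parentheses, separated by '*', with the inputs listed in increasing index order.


equal: each reduces to u1 * u2 * u3 * u4 * u5

The first composite normalizes to u1 * u2 * u3 * u4 * u5
The second composite normalizes to u1 * u2 * u3 * u4 * u5
One common form — equal.


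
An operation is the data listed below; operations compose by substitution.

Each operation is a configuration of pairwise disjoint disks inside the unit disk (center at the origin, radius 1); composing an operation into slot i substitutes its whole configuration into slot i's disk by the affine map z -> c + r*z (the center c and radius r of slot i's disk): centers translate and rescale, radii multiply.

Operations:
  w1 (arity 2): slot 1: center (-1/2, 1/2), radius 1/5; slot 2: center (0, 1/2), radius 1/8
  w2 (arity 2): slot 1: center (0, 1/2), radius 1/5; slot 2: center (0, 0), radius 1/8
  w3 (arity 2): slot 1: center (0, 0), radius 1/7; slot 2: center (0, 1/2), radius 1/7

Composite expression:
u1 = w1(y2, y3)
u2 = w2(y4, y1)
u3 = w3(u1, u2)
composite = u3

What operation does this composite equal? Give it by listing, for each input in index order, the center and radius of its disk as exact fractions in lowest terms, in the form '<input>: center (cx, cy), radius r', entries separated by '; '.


y1: center (0, 1/2), radius 1/56; y2: center (-1/14, 1/14), radius 1/35; y3: center (0, 1/14), radius 1/56; y4: center (0, 4/7), radius 1/35


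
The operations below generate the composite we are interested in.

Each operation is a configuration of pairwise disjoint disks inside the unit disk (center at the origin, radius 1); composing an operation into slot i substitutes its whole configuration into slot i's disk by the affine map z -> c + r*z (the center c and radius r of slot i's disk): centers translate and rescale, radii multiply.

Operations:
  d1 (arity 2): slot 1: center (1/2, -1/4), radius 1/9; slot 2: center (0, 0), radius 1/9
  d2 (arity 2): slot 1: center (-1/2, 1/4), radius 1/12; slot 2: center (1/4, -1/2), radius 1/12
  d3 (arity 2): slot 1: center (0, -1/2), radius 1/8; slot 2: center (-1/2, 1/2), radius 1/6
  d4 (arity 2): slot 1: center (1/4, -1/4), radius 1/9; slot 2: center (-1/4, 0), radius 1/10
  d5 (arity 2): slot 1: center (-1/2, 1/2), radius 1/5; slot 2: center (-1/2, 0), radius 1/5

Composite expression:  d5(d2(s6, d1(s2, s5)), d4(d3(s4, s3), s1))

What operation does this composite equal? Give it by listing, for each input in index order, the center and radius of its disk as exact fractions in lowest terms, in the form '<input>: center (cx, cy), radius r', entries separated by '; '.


s1: center (-11/20, 0), radius 1/50; s2: center (-53/120, 19/48), radius 1/540; s3: center (-83/180, -7/180), radius 1/270; s4: center (-9/20, -11/180), radius 1/360; s5: center (-9/20, 2/5), radius 1/540; s6: center (-3/5, 11/20), radius 1/60

Follow each s-input down from d5: c' goes to c + r*c', radius to r*r'.
s6 passes through 2 substitutions, ending at center (-3/5, 11/20), radius 1/60
s2 passes through 3 substitutions, ending at center (-53/120, 19/48), radius 1/540
s5 passes through 3 substitutions, ending at center (-9/20, 2/5), radius 1/540
s4 passes through 3 substitutions, ending at center (-9/20, -11/180), radius 1/360
s3 passes through 3 substitutions, ending at center (-83/180, -7/180), radius 1/270
s1 passes through 2 substitutions, ending at center (-11/20, 0), radius 1/50


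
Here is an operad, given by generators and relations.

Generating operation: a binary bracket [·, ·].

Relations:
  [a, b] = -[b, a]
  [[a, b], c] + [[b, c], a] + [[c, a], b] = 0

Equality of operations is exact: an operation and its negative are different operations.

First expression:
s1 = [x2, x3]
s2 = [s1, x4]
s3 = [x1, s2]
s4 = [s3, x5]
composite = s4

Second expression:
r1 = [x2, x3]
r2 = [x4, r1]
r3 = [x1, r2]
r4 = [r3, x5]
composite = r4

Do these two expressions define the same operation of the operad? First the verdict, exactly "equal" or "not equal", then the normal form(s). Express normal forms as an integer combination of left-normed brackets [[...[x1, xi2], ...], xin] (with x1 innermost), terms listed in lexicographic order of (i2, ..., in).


not equal; the first gives [[[[x1, x2], x3], x4], x5] - [[[[x1, x3], x2], x4], x5] - [[[[x1, x4], x2], x3], x5] + [[[[x1, x4], x3], x2], x5] and the second -[[[[x1, x2], x3], x4], x5] + [[[[x1, x3], x2], x4], x5] + [[[[x1, x4], x2], x3], x5] - [[[[x1, x4], x3], x2], x5]

Reducing the first expression gives [[[[x1, x2], x3], x4], x5] - [[[[x1, x3], x2], x4], x5] - [[[[x1, x4], x2], x3], x5] + [[[[x1, x4], x3], x2], x5]
Reducing the second expression gives -[[[[x1, x2], x3], x4], x5] + [[[[x1, x3], x2], x4], x5] + [[[[x1, x4], x2], x3], x5] - [[[[x1, x4], x3], x2], x5]
No match — not equal.


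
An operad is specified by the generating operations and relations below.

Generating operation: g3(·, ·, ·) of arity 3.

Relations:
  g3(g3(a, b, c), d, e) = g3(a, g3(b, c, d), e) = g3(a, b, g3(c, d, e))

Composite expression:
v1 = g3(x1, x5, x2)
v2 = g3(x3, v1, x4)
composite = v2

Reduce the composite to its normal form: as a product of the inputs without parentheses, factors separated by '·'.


Associativity of g3 dissolves the nesting; only the x-input order survives.
g3(x1, x5, x2) reduces to x1 · x5 · x2
g3(x3, g3(x1, x5, x2), x4) reduces to x3 · x1 · x5 · x2 · x4

x3 · x1 · x5 · x2 · x4


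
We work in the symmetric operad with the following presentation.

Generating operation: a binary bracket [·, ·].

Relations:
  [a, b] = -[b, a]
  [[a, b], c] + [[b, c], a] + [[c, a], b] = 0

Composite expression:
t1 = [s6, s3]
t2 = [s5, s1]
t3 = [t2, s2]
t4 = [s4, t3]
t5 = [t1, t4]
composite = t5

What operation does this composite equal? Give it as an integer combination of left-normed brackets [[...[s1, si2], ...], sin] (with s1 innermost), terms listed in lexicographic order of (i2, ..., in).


[[[[[s1, s5], s2], s4], s3], s6] - [[[[[s1, s5], s2], s4], s6], s3]


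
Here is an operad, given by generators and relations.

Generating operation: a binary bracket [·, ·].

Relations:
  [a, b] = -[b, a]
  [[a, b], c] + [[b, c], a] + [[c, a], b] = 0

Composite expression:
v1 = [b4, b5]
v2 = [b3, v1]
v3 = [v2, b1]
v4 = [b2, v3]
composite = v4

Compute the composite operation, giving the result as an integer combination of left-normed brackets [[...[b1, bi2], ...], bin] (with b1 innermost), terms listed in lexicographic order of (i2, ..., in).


[[[[b1, b3], b4], b5], b2] - [[[[b1, b3], b5], b4], b2] - [[[[b1, b4], b5], b3], b2] + [[[[b1, b5], b4], b3], b2]

In the tensor algebra, words opening b1 carry the b1-anchored form.
Composite bracket: [b2, [[b3, [b4, b5]], b1]]
Expanding via [a, b] = ab - ba: 16 signed words (2^4 = 16).
Keep just the words that open with b1:
  word b1b3b4b5b2 has sign +1, contributing +[[[[b1, b3], b4], b5], b2]
  word b1b3b5b4b2 has sign -1, contributing -[[[[b1, b3], b5], b4], b2]
  word b1b4b5b3b2 has sign -1, contributing -[[[[b1, b4], b5], b3], b2]
  word b1b5b4b3b2 has sign +1, contributing +[[[[b1, b5], b4], b3], b2]


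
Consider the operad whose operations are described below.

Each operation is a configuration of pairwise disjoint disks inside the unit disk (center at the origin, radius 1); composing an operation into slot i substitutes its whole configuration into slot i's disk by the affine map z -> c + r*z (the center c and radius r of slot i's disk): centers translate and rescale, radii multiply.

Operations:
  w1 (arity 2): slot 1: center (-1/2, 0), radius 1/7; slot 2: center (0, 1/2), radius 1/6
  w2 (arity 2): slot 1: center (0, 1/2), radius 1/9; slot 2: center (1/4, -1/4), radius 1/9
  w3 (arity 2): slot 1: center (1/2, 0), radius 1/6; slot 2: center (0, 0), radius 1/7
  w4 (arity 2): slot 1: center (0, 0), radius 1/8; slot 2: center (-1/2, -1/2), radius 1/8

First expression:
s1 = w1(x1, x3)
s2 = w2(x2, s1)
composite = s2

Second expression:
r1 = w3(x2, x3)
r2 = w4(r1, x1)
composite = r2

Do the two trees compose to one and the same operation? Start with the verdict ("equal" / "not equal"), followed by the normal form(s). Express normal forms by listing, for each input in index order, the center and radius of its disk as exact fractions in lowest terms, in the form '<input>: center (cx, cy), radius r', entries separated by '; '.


not equal: they reduce to x1: center (7/36, -1/4), radius 1/63; x2: center (0, 1/2), radius 1/9; x3: center (1/4, -7/36), radius 1/54 and x1: center (-1/2, -1/2), radius 1/8; x2: center (1/16, 0), radius 1/48; x3: center (0, 0), radius 1/56


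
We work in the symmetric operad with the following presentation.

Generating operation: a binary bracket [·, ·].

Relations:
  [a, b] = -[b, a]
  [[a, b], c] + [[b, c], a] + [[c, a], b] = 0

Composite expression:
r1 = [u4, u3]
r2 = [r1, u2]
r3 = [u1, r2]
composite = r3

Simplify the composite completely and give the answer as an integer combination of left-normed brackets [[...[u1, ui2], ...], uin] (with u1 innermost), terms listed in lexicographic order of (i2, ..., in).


[[[u1, u2], u3], u4] - [[[u1, u2], u4], u3] - [[[u1, u3], u4], u2] + [[[u1, u4], u3], u2]

A multilinear Lie element is pinned by u1-initial words (u1 innermost).
Composite bracket: [u1, [[u4, u3], u2]]
Under [a, b] = ab - ba we get 8 signed associative words (2^3 = 8).
Collect the words opening with u1:
  the word u1u2u3u4 carries sign +1 and contributes +[[[u1, u2], u3], u4]
  the word u1u2u4u3 carries sign -1 and contributes -[[[u1, u2], u4], u3]
  the word u1u3u4u2 carries sign -1 and contributes -[[[u1, u3], u4], u2]
  the word u1u4u3u2 carries sign +1 and contributes +[[[u1, u4], u3], u2]


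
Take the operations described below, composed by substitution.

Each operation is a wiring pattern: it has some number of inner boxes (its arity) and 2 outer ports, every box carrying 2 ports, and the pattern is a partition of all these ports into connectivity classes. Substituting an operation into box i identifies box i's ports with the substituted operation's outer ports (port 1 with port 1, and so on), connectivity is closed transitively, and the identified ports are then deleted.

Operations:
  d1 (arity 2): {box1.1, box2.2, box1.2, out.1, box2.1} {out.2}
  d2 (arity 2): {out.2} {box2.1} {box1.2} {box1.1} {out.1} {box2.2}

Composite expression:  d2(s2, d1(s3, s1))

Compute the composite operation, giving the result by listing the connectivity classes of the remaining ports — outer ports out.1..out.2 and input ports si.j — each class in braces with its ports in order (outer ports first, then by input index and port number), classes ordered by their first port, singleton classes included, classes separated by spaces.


{out.1} {out.2} {s1.1, s1.2, s3.1, s3.2} {s2.1} {s2.2}

Reachability decides: close wires over d2-identified ports.
through d1, on inputs (s3, s1): {out.1, s1.1, s1.2, s3.1, s3.2} {out.2} (out.j = stage outer ports)
through d2, on inputs (s2, s3, s1): {out.1} {out.2} {s1.1, s1.2, s3.1, s3.2} {s2.1} {s2.2} (out.j = stage outer ports)


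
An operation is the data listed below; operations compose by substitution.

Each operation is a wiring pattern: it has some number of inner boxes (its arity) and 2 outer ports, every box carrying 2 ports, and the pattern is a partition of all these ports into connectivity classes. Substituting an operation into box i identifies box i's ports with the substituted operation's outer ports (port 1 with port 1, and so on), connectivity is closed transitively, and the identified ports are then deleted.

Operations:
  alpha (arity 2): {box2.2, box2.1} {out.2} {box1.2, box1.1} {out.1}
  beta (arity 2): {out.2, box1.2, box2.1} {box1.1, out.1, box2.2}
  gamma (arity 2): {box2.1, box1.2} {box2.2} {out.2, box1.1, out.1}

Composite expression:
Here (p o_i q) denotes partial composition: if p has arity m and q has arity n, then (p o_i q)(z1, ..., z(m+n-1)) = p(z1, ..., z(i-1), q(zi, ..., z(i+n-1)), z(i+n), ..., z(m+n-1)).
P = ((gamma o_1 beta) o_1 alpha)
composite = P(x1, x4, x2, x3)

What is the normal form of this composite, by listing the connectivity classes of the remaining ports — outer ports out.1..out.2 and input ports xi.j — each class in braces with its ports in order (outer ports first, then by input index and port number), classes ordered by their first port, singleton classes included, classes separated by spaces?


{out.1, out.2, x2.2} {x1.1, x1.2} {x2.1, x3.1} {x3.2} {x4.1, x4.2}

Substituting into gamma glues patterns; closure does the rest.
stage alpha: inputs (x1, x4), connectivity {out.1} {out.2} {x1.1, x1.2} {x4.1, x4.2}, out.j its boundary
stage beta: inputs (x1, x4, x2), connectivity {out.1, x2.2} {out.2, x2.1} {x1.1, x1.2} {x4.1, x4.2}, out.j its boundary
stage gamma: inputs (x1, x4, x2, x3), connectivity {out.1, out.2, x2.2} {x1.1, x1.2} {x2.1, x3.1} {x3.2} {x4.1, x4.2}, out.j its boundary


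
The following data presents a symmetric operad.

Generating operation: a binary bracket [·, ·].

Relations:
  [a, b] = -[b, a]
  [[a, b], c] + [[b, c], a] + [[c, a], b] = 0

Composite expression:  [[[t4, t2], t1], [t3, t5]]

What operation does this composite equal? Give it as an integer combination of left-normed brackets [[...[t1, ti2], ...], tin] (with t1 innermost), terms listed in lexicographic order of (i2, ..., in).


Skip Jacobi rewriting: expand, keep t1-initial words, read off terms.
Composite bracket: [[[t4, t2], t1], [t3, t5]]
Full expansion: 16 signed words from ab - ba (2^4 = 16).
Collect the words opening with t1:
  word t1t2t4t3t5 has sign +1, contributing +[[[[t1, t2], t4], t3], t5]
  word t1t2t4t5t3 has sign -1, contributing -[[[[t1, t2], t4], t5], t3]
  word t1t4t2t3t5 has sign -1, contributing -[[[[t1, t4], t2], t3], t5]
  word t1t4t2t5t3 has sign +1, contributing +[[[[t1, t4], t2], t5], t3]

[[[[t1, t2], t4], t3], t5] - [[[[t1, t2], t4], t5], t3] - [[[[t1, t4], t2], t3], t5] + [[[[t1, t4], t2], t5], t3]


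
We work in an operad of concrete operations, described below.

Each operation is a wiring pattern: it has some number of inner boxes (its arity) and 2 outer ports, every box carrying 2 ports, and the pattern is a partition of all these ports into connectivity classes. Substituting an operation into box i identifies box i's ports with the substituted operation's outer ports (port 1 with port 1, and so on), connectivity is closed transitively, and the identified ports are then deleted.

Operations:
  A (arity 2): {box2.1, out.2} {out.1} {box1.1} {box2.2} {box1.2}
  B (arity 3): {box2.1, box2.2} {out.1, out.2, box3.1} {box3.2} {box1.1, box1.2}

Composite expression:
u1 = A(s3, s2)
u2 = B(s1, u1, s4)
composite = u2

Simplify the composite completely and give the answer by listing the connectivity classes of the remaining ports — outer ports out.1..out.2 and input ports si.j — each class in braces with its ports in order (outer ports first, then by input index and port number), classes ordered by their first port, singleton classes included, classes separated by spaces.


Two ports join when wires chain via B-identified ports.
A over (s3, s2) gives {out.1} {out.2, s2.1} {s2.2} {s3.1} {s3.2}, out.j being that stage's outer ports
B over (s1, s3, s2, s4) gives {out.1, out.2, s4.1} {s1.1, s1.2} {s2.1} {s2.2} {s3.1} {s3.2} {s4.2}, out.j being that stage's outer ports

{out.1, out.2, s4.1} {s1.1, s1.2} {s2.1} {s2.2} {s3.1} {s3.2} {s4.2}


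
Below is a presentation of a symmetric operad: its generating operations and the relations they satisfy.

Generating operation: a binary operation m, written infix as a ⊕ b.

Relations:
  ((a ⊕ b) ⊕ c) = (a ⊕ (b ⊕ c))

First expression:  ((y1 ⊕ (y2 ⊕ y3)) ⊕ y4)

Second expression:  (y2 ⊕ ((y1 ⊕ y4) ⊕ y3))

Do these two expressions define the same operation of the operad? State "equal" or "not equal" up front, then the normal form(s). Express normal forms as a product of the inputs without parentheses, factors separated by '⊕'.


Reducing the first expression gives y1 ⊕ y2 ⊕ y3 ⊕ y4
Reducing the second expression gives y2 ⊕ y1 ⊕ y4 ⊕ y3
The forms do not match — not equal.

not equal: they reduce to y1 ⊕ y2 ⊕ y3 ⊕ y4 and y2 ⊕ y1 ⊕ y4 ⊕ y3


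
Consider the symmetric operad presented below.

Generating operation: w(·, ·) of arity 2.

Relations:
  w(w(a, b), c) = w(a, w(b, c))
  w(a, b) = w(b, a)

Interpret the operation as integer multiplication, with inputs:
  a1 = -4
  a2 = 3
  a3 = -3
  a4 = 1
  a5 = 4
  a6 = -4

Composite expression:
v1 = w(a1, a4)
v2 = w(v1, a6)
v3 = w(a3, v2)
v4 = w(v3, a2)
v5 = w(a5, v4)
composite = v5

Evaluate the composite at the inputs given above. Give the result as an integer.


w(a1, a4) = -4
w(w(a1, a4), a6) = 16
w(a3, w(w(a1, a4), a6)) = -48
w(w(a3, w(w(a1, a4), a6)), a2) = -144
w(a5, w(w(a3, w(w(a1, a4), a6)), a2)) = -576

-576


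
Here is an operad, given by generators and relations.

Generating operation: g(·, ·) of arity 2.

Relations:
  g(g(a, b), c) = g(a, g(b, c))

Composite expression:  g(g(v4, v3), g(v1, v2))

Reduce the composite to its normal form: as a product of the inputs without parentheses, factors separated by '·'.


v4 · v3 · v1 · v2


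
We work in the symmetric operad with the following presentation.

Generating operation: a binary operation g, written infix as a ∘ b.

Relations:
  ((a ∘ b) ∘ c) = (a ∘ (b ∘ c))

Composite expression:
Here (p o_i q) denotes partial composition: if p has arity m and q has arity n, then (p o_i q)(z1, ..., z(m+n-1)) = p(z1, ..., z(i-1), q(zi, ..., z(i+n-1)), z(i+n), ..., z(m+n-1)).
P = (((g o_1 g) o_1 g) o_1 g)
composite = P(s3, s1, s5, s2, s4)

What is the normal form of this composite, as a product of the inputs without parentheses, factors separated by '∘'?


The g-tree's shape is irrelevant; the s-reading-order decides.
(s3 ∘ s1) spells out as s3 ∘ s1
((s3 ∘ s1) ∘ s5) spells out as s3 ∘ s1 ∘ s5
(((s3 ∘ s1) ∘ s5) ∘ s2) spells out as s3 ∘ s1 ∘ s5 ∘ s2
((((s3 ∘ s1) ∘ s5) ∘ s2) ∘ s4) spells out as s3 ∘ s1 ∘ s5 ∘ s2 ∘ s4

s3 ∘ s1 ∘ s5 ∘ s2 ∘ s4


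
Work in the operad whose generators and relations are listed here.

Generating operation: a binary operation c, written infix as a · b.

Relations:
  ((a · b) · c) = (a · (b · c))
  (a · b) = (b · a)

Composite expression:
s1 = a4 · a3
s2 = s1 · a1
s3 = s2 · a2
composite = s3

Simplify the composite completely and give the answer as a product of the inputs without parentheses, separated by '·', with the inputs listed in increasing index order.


a1 · a2 · a3 · a4


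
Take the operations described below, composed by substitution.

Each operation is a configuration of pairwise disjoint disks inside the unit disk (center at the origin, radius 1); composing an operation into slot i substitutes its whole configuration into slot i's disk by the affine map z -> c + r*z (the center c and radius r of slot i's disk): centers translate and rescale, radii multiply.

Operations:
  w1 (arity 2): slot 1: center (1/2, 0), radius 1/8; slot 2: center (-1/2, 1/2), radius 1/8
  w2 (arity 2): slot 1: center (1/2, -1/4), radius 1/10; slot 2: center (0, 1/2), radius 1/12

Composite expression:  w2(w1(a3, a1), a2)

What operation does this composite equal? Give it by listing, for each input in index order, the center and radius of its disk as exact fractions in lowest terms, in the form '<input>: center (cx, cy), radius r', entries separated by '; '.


a1: center (9/20, -1/5), radius 1/80; a2: center (0, 1/2), radius 1/12; a3: center (11/20, -1/4), radius 1/80

Each a-disk chains the slot maps above it in w2; radii multiply.
tracing a3 down its 2-map path: center (11/20, -1/4), radius 1/80
tracing a1 down its 2-map path: center (9/20, -1/5), radius 1/80
tracing a2 down its 1-map path: center (0, 1/2), radius 1/12


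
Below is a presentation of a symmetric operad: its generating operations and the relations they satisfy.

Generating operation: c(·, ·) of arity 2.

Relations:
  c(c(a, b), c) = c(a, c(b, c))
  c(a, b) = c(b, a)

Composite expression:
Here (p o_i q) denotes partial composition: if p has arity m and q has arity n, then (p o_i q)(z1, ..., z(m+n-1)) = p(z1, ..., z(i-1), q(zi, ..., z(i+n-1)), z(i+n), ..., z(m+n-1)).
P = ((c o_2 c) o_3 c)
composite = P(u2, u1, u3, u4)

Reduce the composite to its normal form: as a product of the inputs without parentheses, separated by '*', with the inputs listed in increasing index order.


Both nesting and order wash out for c; what remains is which u's occur.
c(u3, u4) unparenthesizes to u3 * u4
c(u1, c(u3, u4)) unparenthesizes to u1 * u3 * u4
c(u2, c(u1, c(u3, u4))) unparenthesizes to u2 * u1 * u3 * u4
putting the inputs in ascending order: u1 * u2 * u3 * u4

u1 * u2 * u3 * u4


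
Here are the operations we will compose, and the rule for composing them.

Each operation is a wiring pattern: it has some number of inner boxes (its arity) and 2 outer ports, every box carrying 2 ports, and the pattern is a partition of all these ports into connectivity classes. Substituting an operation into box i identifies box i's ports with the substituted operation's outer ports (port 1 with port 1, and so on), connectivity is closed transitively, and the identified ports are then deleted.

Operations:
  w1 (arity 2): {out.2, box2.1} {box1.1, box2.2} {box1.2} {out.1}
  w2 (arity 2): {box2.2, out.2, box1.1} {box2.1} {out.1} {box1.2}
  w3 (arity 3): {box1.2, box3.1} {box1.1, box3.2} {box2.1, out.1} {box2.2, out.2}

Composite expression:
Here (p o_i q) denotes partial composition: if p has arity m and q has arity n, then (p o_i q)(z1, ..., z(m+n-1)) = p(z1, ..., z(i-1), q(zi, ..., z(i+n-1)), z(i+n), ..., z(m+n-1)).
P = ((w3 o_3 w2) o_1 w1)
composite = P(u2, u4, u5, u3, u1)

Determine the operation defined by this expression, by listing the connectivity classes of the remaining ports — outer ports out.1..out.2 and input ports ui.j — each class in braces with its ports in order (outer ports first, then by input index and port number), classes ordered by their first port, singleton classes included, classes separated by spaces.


Two ports join when wires chain via w3-identified ports.
the subtree at w1 composes to {out.1} {out.2, u4.1} {u2.1, u4.2} {u2.2} on (u2, u4); out.j = own outer ports
the subtree at w2 composes to {out.1} {out.2, u1.2, u3.1} {u1.1} {u3.2} on (u3, u1); out.j = own outer ports
the subtree at w3 composes to {out.1, u5.1} {out.2, u5.2} {u1.1} {u1.2, u3.1} {u2.1, u4.2} {u2.2} {u3.2} {u4.1} on (u2, u4, u5, u3, u1); out.j = own outer ports

{out.1, u5.1} {out.2, u5.2} {u1.1} {u1.2, u3.1} {u2.1, u4.2} {u2.2} {u3.2} {u4.1}


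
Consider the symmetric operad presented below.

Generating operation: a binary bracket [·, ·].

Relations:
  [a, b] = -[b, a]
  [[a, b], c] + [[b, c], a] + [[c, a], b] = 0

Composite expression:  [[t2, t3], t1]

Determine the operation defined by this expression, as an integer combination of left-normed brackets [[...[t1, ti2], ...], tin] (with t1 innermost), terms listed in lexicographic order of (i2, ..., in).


-[[t1, t2], t3] + [[t1, t3], t2]

Skip Jacobi rewriting: expand, keep t1-initial words, read off terms.
Composite bracket: [[t2, t3], t1]
Full expansion: 4 signed words from ab - ba (2^2 = 4).
Only words starting with t1 matter:
  sign of t1t2t3 is -1, so it contributes -[[t1, t2], t3]
  sign of t1t3t2 is +1, so it contributes +[[t1, t3], t2]


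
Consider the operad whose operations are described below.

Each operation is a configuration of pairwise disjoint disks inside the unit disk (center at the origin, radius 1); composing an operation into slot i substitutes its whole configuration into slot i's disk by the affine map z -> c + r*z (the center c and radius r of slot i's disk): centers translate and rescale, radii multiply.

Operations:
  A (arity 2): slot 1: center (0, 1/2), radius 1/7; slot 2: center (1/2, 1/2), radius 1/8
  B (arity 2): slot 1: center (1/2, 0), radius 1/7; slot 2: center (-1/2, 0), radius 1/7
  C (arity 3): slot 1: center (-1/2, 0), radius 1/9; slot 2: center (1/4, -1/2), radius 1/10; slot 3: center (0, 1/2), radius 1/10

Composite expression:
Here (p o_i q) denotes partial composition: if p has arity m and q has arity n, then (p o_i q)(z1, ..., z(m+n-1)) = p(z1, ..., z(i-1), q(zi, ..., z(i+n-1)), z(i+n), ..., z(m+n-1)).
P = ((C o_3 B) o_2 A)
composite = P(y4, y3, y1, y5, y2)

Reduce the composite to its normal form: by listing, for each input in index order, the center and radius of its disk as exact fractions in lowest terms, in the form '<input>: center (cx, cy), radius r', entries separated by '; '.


y1: center (3/10, -9/20), radius 1/80; y2: center (-1/20, 1/2), radius 1/70; y3: center (1/4, -9/20), radius 1/70; y4: center (-1/2, 0), radius 1/9; y5: center (1/20, 1/2), radius 1/70

Below C, radii multiply path by path; the y-disk centers shift.
for y4, the 1-step affine chain lands on center (-1/2, 0), radius 1/9
for y3, the 2-step affine chain lands on center (1/4, -9/20), radius 1/70
for y1, the 2-step affine chain lands on center (3/10, -9/20), radius 1/80
for y5, the 2-step affine chain lands on center (1/20, 1/2), radius 1/70
for y2, the 2-step affine chain lands on center (-1/20, 1/2), radius 1/70


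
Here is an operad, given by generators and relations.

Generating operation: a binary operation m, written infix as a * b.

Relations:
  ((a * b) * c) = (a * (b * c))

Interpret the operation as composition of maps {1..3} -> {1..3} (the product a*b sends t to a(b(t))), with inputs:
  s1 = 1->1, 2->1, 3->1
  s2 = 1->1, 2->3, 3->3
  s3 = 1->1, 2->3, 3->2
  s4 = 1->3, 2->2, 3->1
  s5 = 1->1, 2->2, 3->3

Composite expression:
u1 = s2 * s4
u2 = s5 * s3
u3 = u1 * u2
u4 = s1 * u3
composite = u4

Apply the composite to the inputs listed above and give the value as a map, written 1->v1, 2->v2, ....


(s2 * s4) = 1->3, 2->3, 3->1
(s5 * s3) = 1->1, 2->3, 3->2
((s2 * s4) * (s5 * s3)) = 1->3, 2->1, 3->3
(s1 * ((s2 * s4) * (s5 * s3))) = 1->1, 2->1, 3->1

1->1, 2->1, 3->1


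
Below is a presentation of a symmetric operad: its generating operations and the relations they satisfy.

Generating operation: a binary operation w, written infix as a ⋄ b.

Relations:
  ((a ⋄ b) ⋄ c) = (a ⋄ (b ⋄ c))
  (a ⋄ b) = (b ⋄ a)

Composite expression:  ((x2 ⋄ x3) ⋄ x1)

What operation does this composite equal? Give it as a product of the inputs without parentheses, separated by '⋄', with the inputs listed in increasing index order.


x1 ⋄ x2 ⋄ x3

With w associative and commutative, the x-input set is all that matters.
(x2 ⋄ x3) spells out as x2 ⋄ x3
((x2 ⋄ x3) ⋄ x1) spells out as x2 ⋄ x3 ⋄ x1
commutativity sorts the factors: x1 ⋄ x2 ⋄ x3


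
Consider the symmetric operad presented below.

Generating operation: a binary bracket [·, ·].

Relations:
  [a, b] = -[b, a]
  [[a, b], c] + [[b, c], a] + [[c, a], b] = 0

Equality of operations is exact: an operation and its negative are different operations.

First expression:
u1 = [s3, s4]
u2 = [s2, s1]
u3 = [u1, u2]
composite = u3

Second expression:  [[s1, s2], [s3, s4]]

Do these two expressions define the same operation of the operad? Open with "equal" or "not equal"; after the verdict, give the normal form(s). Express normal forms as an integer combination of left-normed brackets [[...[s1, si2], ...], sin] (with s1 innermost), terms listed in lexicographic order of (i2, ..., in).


Normal form of the first expression: [[[s1, s2], s3], s4] - [[[s1, s2], s4], s3]
Normal form of the second expression: [[[s1, s2], s3], s4] - [[[s1, s2], s4], s3]
Identical normal forms: equal.

equal; the common form is [[[s1, s2], s3], s4] - [[[s1, s2], s4], s3]


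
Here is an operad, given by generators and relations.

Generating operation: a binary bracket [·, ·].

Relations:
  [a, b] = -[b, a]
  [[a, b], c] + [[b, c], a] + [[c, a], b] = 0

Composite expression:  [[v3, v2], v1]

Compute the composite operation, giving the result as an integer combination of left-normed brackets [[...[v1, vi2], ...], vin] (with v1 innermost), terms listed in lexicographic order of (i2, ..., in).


Antisymmetry and Jacobi reduce to v1-anchored left-normed brackets.
Composite bracket: [[v3, v2], v1]
The bracket unfolds into 4 signed words via [a, b] = ab - ba (2^2 = 4).
Words beginning with v1 determine it all:
  word v1v2v3 has sign +1, contributing +[[v1, v2], v3]
  word v1v3v2 has sign -1, contributing -[[v1, v3], v2]

[[v1, v2], v3] - [[v1, v3], v2]


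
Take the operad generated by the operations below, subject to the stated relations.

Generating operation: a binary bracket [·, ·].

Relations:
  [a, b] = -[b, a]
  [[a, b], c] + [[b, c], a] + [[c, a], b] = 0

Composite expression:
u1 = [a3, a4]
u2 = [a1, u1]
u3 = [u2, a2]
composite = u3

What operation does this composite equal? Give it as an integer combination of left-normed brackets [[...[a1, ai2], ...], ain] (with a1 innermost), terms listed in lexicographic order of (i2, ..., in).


[[[a1, a3], a4], a2] - [[[a1, a4], a3], a2]


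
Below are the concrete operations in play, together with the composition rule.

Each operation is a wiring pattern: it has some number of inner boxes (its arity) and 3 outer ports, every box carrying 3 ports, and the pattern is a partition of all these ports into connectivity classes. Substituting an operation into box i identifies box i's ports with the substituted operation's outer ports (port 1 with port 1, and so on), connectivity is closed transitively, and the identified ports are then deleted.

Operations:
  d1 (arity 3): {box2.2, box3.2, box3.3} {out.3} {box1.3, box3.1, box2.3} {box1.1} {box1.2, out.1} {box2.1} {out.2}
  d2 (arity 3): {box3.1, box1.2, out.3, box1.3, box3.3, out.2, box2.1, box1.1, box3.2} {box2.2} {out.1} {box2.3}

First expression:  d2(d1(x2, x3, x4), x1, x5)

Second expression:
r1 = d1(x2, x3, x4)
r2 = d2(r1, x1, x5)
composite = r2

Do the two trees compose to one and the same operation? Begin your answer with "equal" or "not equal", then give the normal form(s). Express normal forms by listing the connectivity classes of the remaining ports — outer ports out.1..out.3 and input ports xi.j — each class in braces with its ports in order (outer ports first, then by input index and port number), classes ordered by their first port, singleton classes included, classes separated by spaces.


In normal form, the first expression is {out.1} {out.2, out.3, x1.1, x2.2, x5.1, x5.2, x5.3} {x1.2} {x1.3} {x2.1} {x2.3, x3.3, x4.1} {x3.1} {x3.2, x4.2, x4.3}
In normal form, the second expression is {out.1} {out.2, out.3, x1.1, x2.2, x5.1, x5.2, x5.3} {x1.2} {x1.3} {x2.1} {x2.3, x3.3, x4.1} {x3.1} {x3.2, x4.2, x4.3}
The normal forms match — equal.

equal — both sides give {out.1} {out.2, out.3, x1.1, x2.2, x5.1, x5.2, x5.3} {x1.2} {x1.3} {x2.1} {x2.3, x3.3, x4.1} {x3.1} {x3.2, x4.2, x4.3}


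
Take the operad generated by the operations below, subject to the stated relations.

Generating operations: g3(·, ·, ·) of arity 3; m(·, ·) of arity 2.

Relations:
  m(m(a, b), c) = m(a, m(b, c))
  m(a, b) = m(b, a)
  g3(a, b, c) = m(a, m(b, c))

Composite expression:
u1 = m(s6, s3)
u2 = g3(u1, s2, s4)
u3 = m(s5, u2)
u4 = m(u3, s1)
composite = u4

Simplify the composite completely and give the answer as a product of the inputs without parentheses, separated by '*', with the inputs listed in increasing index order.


s1 * s2 * s3 * s4 * s5 * s6

Both nesting and order wash out for m; what remains is which s's occur.
m(s6, s3) flattens to s6 * s3
g3(m(s6, s3), s2, s4) flattens to s6 * s3 * s2 * s4
m(s5, g3(m(s6, s3), s2, s4)) flattens to s5 * s6 * s3 * s2 * s4
m(m(s5, g3(m(s6, s3), s2, s4)), s1) flattens to s5 * s6 * s3 * s2 * s4 * s1
rearranged into index order: s1 * s2 * s3 * s4 * s5 * s6


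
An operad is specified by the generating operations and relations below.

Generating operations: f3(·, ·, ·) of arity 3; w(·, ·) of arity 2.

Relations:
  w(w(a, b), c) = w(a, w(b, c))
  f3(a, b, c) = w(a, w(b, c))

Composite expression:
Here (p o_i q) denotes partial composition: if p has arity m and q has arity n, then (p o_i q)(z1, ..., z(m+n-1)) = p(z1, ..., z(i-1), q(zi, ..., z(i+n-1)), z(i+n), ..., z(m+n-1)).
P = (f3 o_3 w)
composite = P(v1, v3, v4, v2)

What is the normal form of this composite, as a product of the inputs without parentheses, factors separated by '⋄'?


v1 ⋄ v3 ⋄ v4 ⋄ v2

Every regrouping of f3 is equal, so read the v-inputs in written order.
w(v4, v2) spells out as v4 ⋄ v2
f3(v1, v3, w(v4, v2)) spells out as v1 ⋄ v3 ⋄ v4 ⋄ v2


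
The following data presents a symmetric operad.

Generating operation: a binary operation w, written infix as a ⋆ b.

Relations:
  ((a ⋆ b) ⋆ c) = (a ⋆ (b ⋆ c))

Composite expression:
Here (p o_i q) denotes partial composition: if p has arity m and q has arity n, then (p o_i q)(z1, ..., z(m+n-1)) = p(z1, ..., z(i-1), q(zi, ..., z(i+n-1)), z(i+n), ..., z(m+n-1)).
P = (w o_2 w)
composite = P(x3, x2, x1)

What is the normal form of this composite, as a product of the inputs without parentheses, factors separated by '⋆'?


x3 ⋆ x2 ⋆ x1

Key point: w is associative — brackets drop, the x-order remains.
(x2 ⋆ x1) linearizes to x2 ⋆ x1
(x3 ⋆ (x2 ⋆ x1)) linearizes to x3 ⋆ x2 ⋆ x1


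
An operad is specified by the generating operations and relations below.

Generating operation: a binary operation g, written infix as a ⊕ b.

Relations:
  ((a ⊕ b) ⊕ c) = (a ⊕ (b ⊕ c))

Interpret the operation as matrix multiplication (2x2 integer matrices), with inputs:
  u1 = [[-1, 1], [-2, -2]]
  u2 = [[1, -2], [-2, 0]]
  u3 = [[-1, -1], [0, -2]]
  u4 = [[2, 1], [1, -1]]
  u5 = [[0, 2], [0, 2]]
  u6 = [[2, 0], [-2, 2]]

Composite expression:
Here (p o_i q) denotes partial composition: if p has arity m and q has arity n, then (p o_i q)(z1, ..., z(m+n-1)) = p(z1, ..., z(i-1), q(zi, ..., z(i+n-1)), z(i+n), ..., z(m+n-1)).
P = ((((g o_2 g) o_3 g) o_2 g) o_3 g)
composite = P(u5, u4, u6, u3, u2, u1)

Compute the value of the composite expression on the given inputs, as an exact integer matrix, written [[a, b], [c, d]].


[[-24, -40], [-24, -40]]

(u6 ⊕ u3) = [[-2, -2], [2, -2]]
(u4 ⊕ (u6 ⊕ u3)) = [[-2, -6], [-4, 0]]
(u2 ⊕ u1) = [[3, 5], [2, -2]]
((u4 ⊕ (u6 ⊕ u3)) ⊕ (u2 ⊕ u1)) = [[-18, 2], [-12, -20]]
(u5 ⊕ ((u4 ⊕ (u6 ⊕ u3)) ⊕ (u2 ⊕ u1))) = [[-24, -40], [-24, -40]]


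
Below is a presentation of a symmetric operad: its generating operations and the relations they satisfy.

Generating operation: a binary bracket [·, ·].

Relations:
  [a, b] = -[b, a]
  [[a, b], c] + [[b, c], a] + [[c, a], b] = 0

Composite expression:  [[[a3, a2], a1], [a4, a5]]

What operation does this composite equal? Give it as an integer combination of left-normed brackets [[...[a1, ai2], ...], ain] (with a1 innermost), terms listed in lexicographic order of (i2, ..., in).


[[[[a1, a2], a3], a4], a5] - [[[[a1, a2], a3], a5], a4] - [[[[a1, a3], a2], a4], a5] + [[[[a1, a3], a2], a5], a4]


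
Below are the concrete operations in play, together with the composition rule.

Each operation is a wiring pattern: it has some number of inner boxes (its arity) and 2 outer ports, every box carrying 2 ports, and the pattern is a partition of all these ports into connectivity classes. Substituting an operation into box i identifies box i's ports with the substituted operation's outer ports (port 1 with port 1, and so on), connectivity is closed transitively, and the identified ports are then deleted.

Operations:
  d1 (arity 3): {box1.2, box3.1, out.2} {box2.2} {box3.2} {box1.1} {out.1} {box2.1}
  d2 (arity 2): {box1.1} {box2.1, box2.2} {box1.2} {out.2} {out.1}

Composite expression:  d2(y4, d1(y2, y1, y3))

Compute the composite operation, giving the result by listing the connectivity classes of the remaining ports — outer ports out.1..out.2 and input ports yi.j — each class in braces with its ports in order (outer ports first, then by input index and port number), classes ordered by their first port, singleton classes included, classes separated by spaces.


{out.1} {out.2} {y1.1} {y1.2} {y2.1} {y2.2, y3.1} {y3.2} {y4.1} {y4.2}


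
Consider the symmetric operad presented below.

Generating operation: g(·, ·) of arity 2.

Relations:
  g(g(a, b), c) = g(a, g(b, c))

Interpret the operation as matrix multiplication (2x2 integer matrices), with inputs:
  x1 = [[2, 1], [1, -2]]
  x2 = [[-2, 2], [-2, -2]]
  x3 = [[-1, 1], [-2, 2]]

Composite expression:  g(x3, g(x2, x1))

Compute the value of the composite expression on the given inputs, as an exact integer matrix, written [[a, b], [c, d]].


[[-4, 8], [-8, 16]]

g(x2, x1) = [[-2, -6], [-6, 2]]
g(x3, g(x2, x1)) = [[-4, 8], [-8, 16]]
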